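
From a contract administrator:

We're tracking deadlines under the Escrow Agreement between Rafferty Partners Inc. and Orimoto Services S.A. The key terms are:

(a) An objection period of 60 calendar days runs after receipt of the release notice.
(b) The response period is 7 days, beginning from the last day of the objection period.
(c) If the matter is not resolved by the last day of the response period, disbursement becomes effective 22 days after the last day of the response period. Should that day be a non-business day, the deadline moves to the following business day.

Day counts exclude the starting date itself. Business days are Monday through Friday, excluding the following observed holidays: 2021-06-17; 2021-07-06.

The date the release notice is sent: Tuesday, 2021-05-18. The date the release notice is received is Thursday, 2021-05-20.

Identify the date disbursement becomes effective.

Adding 60 calendar days to 2021-05-20 gives 2021-07-19, which is the last day of the objection period.
Adding 7 calendar days to 2021-07-19 gives 2021-07-26, which is the last day of the response period.
The date disbursement becomes effective: 22 calendar days after 2021-07-26 is 2021-08-17. 2021-08-17 is a Tuesday and is not a listed holiday, so no roll-forward applies.

2021-08-17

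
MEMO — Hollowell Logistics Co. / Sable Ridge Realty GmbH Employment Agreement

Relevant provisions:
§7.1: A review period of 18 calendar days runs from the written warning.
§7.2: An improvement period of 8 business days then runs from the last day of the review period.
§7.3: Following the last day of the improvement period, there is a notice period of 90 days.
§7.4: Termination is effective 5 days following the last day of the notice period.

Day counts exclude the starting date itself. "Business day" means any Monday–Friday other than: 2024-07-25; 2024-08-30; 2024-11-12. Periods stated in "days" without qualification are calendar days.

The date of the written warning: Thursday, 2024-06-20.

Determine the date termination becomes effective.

The last day of the review period: 2024-06-20 + 18 days = 2024-07-08.
The last day of the improvement period: 8 business days after Monday, 2024-07-08, skipping weekends — Jul 9, Jul 10, Jul 11, Jul 12, Jul 15, Jul 16, Jul 17, Jul 18 — lands on Thursday, 2024-07-18.
The last day of the notice period: 90 calendar days after 2024-07-18 is 2024-10-16.
Adding 5 calendar days to 2024-10-16 gives 2024-10-21, which is the date termination becomes effective.

2024-10-21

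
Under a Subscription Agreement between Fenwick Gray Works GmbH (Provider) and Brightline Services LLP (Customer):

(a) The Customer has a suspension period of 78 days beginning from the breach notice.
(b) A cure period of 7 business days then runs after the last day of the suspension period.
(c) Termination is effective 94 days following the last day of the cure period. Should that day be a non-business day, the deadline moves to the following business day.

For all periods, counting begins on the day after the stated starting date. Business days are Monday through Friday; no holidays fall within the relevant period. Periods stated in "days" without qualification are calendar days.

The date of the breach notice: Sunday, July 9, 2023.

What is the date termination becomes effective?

January 8, 2024

Adding 78 calendar days to July 9, 2023 gives September 25, 2023, which is the last day of the suspension period.
From Monday, September 25, 2023, 7 business days (Sep 26, Sep 27, Sep 28, Sep 29, Oct 2, Oct 3, Oct 4, skipping weekends) brings us to Wednesday, October 4, 2023, which is the last day of the cure period.
Adding 94 calendar days to October 4, 2023 gives January 6, 2024, which is the date termination becomes effective. That falls on a Saturday, so it rolls to the next business day, Monday, January 8, 2024.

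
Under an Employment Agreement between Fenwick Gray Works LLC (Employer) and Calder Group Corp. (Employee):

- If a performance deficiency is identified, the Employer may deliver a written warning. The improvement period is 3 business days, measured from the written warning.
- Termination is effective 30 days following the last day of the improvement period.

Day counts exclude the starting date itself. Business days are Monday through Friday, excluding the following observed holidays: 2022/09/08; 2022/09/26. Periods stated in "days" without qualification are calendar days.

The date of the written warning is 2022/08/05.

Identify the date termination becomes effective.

2022/09/09

The last day of the improvement period: counting 3 business days from Friday, 2022/08/05 (Aug 8, Aug 9, Aug 10, skipping weekends) reaches Wednesday, 2022/08/10.
The date termination becomes effective: 2022/08/10 + 30 days = 2022/09/09.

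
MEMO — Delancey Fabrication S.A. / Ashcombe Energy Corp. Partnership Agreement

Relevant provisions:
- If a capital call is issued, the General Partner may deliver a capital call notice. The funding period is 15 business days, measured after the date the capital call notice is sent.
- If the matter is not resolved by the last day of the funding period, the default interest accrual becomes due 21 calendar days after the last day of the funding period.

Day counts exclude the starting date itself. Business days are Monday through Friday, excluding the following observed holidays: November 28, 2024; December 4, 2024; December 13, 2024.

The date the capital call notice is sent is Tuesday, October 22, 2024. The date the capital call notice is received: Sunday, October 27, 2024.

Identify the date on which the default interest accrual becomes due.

December 3, 2024

The last day of the funding period: counting 15 business days from Tuesday, October 22, 2024 (Oct 23, Oct 24, Oct 25, Oct 28, …, Nov 8, Nov 11, Nov 12, skipping weekends) reaches Tuesday, November 12, 2024.
The date on which the default interest accrual becomes due: 21 calendar days after November 12, 2024 is December 3, 2024.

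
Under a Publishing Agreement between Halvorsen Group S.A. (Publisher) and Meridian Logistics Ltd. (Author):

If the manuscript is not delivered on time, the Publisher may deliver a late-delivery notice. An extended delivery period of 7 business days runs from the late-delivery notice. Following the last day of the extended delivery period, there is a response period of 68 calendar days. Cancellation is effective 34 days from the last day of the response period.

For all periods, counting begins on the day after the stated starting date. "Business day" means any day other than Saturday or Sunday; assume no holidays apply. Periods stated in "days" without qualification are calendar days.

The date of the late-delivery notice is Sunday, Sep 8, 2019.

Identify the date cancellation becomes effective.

Dec 28, 2019

The last day of the extended delivery period: counting 7 business days from Sunday, Sep 8, 2019 (Sep 9, Sep 10, Sep 11, Sep 12, Sep 13, Sep 16, Sep 17, skipping weekends) reaches Tuesday, Sep 17, 2019.
The last day of the response period: 68 calendar days after Sep 17, 2019 is Nov 24, 2019.
Adding 34 calendar days to Nov 24, 2019 gives Dec 28, 2019, which is the date cancellation becomes effective.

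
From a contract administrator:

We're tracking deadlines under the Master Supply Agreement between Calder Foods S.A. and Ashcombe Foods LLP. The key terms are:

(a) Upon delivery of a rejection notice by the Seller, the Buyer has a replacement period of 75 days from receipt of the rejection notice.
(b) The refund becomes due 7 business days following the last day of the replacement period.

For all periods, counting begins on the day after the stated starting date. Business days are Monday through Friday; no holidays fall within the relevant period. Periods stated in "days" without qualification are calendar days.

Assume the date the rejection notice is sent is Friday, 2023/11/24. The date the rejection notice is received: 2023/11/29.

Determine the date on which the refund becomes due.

2024/02/21

The last day of the replacement period: 75 calendar days after 2023/11/29 is 2024/02/12.
The date on which the refund becomes due: counting 7 business days from Monday, 2024/02/12 (Feb 13, Feb 14, Feb 15, Feb 16, Feb 19, Feb 20, Feb 21, skipping weekends) reaches Wednesday, 2024/02/21.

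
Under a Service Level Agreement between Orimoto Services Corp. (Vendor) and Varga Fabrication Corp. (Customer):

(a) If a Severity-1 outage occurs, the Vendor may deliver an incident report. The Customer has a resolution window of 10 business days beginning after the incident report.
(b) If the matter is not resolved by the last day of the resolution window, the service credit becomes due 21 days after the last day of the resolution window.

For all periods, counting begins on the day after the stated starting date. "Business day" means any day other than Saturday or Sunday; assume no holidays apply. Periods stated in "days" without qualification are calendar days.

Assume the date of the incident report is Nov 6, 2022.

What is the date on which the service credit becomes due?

Dec 9, 2022

The last day of the resolution window: 10 business days after Sunday, Nov 6, 2022, skipping weekends — Nov 7, Nov 8, Nov 9, Nov 10, Nov 11, Nov 14, Nov 15, Nov 16, Nov 17, Nov 18 — lands on Friday, Nov 18, 2022.
The date on which the service credit becomes due: Nov 18, 2022 + 21 days = Dec 9, 2022.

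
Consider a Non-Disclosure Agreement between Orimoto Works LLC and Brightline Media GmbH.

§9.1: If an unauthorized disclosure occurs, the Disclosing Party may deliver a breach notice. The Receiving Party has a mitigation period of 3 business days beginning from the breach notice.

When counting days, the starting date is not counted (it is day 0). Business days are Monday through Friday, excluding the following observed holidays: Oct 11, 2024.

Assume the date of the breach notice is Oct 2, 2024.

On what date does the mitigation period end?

The last day of the mitigation period: counting 3 business days from Wednesday, Oct 2, 2024 (Oct 3, Oct 4, Oct 7, skipping weekends) reaches Monday, Oct 7, 2024.

Oct 7, 2024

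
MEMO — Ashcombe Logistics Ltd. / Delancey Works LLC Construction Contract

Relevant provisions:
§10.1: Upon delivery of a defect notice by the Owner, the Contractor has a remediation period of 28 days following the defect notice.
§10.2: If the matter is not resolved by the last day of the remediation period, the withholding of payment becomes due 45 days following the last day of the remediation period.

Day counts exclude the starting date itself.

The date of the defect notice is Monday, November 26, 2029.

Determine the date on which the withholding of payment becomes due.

February 7, 2030

Adding 28 calendar days to November 26, 2029 gives December 24, 2029, which is the last day of the remediation period.
The date on which the withholding of payment becomes due: December 24, 2029 + 45 days = February 7, 2030.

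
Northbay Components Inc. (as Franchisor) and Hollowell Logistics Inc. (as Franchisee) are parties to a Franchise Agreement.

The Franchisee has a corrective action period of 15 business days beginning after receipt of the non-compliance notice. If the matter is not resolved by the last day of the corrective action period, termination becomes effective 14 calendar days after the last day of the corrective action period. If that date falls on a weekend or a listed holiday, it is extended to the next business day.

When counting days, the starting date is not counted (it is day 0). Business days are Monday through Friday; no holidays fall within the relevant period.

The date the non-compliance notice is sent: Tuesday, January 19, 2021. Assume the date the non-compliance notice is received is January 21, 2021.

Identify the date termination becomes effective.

February 25, 2021

The last day of the corrective action period: counting 15 business days from Thursday, January 21, 2021 (Jan 22, Jan 25, Jan 26, Jan 27, …, Feb 9, Feb 10, Feb 11, skipping weekends) reaches Thursday, February 11, 2021.
Adding 14 calendar days to February 11, 2021 gives February 25, 2021, which is the date termination becomes effective. February 25, 2021 is a Thursday, so no roll-forward applies.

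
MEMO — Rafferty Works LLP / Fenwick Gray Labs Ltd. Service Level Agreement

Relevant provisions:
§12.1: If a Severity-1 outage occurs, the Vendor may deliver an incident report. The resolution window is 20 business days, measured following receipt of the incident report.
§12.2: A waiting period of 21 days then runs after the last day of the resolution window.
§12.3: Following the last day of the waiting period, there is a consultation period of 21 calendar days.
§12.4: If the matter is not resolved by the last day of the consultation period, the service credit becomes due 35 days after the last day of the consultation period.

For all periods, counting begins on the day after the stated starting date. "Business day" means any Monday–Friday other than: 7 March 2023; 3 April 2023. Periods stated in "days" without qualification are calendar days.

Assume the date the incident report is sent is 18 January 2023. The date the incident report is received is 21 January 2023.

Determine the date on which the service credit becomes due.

From Saturday, 21 January 2023, 20 business days (Jan 23, Jan 24, Jan 25, Jan 26, …, Feb 15, Feb 16, Feb 17, skipping weekends) brings us to Friday, 17 February 2023, which is the last day of the resolution window.
The last day of the waiting period: 17 February 2023 + 21 days = 10 March 2023.
The last day of the consultation period: 10 March 2023 + 21 days = 31 March 2023.
The date on which the service credit becomes due: 31 March 2023 + 35 days = 5 May 2023.

5 May 2023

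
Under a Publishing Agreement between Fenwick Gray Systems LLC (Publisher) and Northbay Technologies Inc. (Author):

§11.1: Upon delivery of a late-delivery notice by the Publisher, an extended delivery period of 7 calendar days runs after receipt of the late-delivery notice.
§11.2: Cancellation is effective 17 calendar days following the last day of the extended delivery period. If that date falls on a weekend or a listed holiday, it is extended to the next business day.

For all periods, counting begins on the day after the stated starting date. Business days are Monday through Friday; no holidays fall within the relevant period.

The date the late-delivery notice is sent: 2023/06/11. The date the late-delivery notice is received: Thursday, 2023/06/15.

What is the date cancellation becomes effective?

2023/07/10

The last day of the extended delivery period: 7 calendar days after 2023/06/15 is 2023/06/22.
The date cancellation becomes effective: 17 calendar days after 2023/06/22 is 2023/07/09. That falls on a Sunday, so it rolls to the next business day, Monday, 2023/07/10.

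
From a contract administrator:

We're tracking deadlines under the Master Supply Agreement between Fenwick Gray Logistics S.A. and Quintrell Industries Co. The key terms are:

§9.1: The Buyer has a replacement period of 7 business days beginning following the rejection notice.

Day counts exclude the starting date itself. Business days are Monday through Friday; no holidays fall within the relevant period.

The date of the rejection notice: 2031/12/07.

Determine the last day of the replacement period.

2031/12/16

The last day of the replacement period: counting 7 business days from Sunday, 2031/12/07 (Dec 8, Dec 9, Dec 10, Dec 11, Dec 12, Dec 15, Dec 16, skipping weekends) reaches Tuesday, 2031/12/16.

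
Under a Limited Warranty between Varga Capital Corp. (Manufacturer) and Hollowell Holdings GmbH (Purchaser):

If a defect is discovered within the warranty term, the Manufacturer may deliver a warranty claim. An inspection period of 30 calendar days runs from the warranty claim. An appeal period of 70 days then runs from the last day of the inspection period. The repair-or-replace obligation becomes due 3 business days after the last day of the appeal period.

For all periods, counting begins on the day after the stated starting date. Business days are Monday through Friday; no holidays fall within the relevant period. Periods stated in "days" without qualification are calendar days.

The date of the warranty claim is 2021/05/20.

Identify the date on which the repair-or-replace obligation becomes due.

The last day of the inspection period: 2021/05/20 + 30 days = 2021/06/19.
Adding 70 calendar days to 2021/06/19 gives 2021/08/28, which is the last day of the appeal period.
The date on which the repair-or-replace obligation becomes due: counting 3 business days from Saturday, 2021/08/28 (Aug 30, Aug 31, Sep 1, skipping weekends) reaches Wednesday, 2021/09/01.

2021/09/01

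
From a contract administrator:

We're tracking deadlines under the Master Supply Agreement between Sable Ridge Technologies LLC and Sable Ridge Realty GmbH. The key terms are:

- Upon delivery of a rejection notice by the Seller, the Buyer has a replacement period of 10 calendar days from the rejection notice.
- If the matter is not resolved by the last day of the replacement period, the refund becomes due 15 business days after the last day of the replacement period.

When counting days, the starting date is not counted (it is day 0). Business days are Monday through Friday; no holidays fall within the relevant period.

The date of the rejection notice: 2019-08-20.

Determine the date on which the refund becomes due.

2019-09-20

The last day of the replacement period: 10 calendar days after 2019-08-20 is 2019-08-30.
From Friday, 2019-08-30, 15 business days (Sep 2, Sep 3, Sep 4, Sep 5, …, Sep 18, Sep 19, Sep 20, skipping weekends) brings us to Friday, 2019-09-20, which is the date on which the refund becomes due.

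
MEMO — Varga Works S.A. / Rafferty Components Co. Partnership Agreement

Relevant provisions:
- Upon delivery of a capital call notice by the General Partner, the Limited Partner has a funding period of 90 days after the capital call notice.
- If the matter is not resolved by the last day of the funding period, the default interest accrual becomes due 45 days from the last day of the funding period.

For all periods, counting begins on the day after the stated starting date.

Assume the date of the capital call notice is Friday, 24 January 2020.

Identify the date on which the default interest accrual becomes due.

7 June 2020

Adding 90 calendar days to 24 January 2020 gives 23 April 2020, which is the last day of the funding period.
The date on which the default interest accrual becomes due: 23 April 2020 + 45 days = 7 June 2020.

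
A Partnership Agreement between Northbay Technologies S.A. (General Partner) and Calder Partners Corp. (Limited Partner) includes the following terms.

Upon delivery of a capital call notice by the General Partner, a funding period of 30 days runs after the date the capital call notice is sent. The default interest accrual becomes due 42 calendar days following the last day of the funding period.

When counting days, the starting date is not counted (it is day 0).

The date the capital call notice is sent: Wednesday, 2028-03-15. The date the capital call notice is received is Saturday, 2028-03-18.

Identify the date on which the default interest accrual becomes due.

2028-05-26

The last day of the funding period: 30 calendar days after 2028-03-15 is 2028-04-14.
Adding 42 calendar days to 2028-04-14 gives 2028-05-26, which is the date on which the default interest accrual becomes due.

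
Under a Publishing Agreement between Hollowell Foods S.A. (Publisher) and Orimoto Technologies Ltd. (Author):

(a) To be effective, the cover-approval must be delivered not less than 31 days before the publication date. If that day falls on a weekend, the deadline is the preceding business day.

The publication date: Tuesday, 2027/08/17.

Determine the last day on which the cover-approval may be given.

Counting back 31 calendar days from 2027/08/17 gives 2027/07/17. That is a Saturday, so the deadline moves back to Friday, 2027/07/16.

2027/07/16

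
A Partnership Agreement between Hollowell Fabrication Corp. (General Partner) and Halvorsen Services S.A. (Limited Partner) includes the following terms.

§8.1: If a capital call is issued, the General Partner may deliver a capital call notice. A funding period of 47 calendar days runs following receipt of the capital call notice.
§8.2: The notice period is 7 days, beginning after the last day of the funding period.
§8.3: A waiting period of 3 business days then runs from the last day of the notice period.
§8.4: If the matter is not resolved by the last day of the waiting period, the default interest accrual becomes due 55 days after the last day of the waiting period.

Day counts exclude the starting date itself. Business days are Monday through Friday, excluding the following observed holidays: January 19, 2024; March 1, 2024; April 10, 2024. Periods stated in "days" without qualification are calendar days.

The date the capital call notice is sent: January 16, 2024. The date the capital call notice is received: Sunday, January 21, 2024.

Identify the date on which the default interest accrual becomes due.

May 14, 2024

The last day of the funding period: 47 calendar days after January 21, 2024 is March 8, 2024.
Adding 7 calendar days to March 8, 2024 gives March 15, 2024, which is the last day of the notice period.
From Friday, March 15, 2024, 3 business days (Mar 18, Mar 19, Mar 20, skipping weekends) brings us to Wednesday, March 20, 2024, which is the last day of the waiting period.
The date on which the default interest accrual becomes due: 55 calendar days after March 20, 2024 is May 14, 2024.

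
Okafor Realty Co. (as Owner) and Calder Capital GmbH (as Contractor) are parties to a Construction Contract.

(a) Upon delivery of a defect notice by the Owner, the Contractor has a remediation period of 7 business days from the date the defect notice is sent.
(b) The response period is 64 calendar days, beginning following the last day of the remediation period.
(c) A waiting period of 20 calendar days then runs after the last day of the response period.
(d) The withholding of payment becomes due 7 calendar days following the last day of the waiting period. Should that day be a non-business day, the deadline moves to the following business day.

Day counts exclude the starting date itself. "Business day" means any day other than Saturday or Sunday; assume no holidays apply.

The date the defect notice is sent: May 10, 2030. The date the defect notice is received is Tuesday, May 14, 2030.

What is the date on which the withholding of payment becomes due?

The last day of the remediation period: counting 7 business days from Friday, May 10, 2030 (May 13, May 14, May 15, May 16, May 17, May 20, May 21, skipping weekends) reaches Tuesday, May 21, 2030.
Adding 64 calendar days to May 21, 2030 gives July 24, 2030, which is the last day of the response period.
The last day of the waiting period: 20 calendar days after July 24, 2030 is August 13, 2030.
The date on which the withholding of payment becomes due: 7 calendar days after August 13, 2030 is August 20, 2030. August 20, 2030 is a Tuesday, so no roll-forward applies.

August 20, 2030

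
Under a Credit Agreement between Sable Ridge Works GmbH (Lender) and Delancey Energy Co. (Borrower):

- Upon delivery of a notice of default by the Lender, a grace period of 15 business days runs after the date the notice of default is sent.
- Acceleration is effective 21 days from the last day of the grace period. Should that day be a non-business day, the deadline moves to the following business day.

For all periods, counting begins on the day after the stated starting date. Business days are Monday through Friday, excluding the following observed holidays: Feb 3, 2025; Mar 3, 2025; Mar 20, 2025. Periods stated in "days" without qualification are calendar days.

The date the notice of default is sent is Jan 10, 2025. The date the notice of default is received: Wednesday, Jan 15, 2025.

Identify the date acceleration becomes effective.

Feb 21, 2025

The last day of the grace period: 15 business days after Friday, Jan 10, 2025, skipping weekends — Jan 13, Jan 14, Jan 15, Jan 16, …, Jan 29, Jan 30, Jan 31 — lands on Friday, Jan 31, 2025.
The date acceleration becomes effective: 21 calendar days after Jan 31, 2025 is Feb 21, 2025. Feb 21, 2025 is a Friday and is not a listed holiday, so no roll-forward applies.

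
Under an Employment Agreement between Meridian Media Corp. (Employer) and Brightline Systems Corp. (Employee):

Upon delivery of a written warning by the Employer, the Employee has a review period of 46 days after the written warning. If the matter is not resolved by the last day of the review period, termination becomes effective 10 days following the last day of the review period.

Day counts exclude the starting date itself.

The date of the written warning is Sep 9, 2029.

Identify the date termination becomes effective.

Nov 4, 2029

The last day of the review period: 46 calendar days after Sep 9, 2029 is Oct 25, 2029.
The date termination becomes effective: 10 calendar days after Oct 25, 2029 is Nov 4, 2029.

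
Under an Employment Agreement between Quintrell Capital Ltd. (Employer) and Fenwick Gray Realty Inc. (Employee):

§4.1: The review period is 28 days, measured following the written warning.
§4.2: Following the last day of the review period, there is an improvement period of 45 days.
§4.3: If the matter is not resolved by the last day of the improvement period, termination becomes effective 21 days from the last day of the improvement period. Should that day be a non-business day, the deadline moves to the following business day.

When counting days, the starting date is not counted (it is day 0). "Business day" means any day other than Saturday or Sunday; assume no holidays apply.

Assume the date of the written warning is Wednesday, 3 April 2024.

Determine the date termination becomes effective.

Adding 28 calendar days to 3 April 2024 gives 1 May 2024, which is the last day of the review period.
Adding 45 calendar days to 1 May 2024 gives 15 June 2024, which is the last day of the improvement period.
The date termination becomes effective: 15 June 2024 + 21 days = 6 July 2024. That falls on a Saturday, so it rolls to the next business day, Monday, 8 July 2024.

8 July 2024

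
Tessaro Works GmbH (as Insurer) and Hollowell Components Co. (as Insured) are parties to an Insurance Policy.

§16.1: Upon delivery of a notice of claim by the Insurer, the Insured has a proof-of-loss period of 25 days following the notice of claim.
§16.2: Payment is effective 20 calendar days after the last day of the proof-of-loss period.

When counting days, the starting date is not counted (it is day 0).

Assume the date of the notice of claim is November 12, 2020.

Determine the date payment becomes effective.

The last day of the proof-of-loss period: 25 calendar days after November 12, 2020 is December 7, 2020.
The date payment becomes effective: 20 calendar days after December 7, 2020 is December 27, 2020.

December 27, 2020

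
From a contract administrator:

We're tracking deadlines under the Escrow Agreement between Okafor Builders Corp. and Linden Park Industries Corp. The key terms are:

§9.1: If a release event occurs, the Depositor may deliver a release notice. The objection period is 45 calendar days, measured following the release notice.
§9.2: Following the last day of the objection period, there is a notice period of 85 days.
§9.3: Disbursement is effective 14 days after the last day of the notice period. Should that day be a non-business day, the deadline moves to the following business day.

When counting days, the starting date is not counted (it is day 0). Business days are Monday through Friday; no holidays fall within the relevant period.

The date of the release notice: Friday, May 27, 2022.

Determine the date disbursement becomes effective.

October 18, 2022

The last day of the objection period: May 27, 2022 + 45 days = July 11, 2022.
Adding 85 calendar days to July 11, 2022 gives October 4, 2022, which is the last day of the notice period.
The date disbursement becomes effective: 14 calendar days after October 4, 2022 is October 18, 2022. October 18, 2022 is a Tuesday, so no roll-forward applies.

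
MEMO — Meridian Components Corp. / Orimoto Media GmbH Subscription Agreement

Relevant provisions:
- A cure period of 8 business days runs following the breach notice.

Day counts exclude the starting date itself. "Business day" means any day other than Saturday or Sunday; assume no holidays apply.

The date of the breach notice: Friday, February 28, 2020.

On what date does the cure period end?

March 11, 2020

The last day of the cure period: 8 business days after Friday, February 28, 2020, skipping weekends — Mar 2, Mar 3, Mar 4, Mar 5, Mar 6, Mar 9, Mar 10, Mar 11 — lands on Wednesday, March 11, 2020.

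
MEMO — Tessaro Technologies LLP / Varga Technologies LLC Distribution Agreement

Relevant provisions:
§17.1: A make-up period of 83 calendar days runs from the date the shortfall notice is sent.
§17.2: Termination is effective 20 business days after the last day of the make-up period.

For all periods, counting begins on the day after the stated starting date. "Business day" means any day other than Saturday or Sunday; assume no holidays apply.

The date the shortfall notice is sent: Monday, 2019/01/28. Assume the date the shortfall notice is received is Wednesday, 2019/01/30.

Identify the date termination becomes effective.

The last day of the make-up period: 2019/01/28 + 83 days = 2019/04/21.
The date termination becomes effective: 20 business days after Sunday, 2019/04/21, skipping weekends — Apr 22, Apr 23, Apr 24, Apr 25, …, May 15, May 16, May 17 — lands on Friday, 2019/05/17.

2019/05/17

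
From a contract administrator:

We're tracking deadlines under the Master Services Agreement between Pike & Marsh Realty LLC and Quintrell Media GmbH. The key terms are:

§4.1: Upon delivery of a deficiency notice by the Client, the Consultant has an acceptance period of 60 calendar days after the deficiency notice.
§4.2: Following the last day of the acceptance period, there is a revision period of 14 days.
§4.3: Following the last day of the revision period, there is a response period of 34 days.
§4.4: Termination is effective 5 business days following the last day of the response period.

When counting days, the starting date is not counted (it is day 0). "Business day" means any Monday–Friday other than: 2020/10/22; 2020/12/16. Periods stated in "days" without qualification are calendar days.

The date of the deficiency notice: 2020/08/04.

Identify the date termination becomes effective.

2020/11/27

The last day of the acceptance period: 60 calendar days after 2020/08/04 is 2020/10/03.
The last day of the revision period: 2020/10/03 + 14 days = 2020/10/17.
The last day of the response period: 2020/10/17 + 34 days = 2020/11/20.
The date termination becomes effective: 5 business days after Friday, 2020/11/20, skipping weekends — Nov 23, Nov 24, Nov 25, Nov 26, Nov 27 — lands on Friday, 2020/11/27.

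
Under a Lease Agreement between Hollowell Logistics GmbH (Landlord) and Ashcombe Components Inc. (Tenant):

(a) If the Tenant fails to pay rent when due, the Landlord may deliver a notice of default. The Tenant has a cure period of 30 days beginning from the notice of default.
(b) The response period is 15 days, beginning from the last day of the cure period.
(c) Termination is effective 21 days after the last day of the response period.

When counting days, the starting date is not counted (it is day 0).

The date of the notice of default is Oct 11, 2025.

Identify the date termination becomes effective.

The last day of the cure period: 30 calendar days after Oct 11, 2025 is Nov 10, 2025.
Adding 15 calendar days to Nov 10, 2025 gives Nov 25, 2025, which is the last day of the response period.
The date termination becomes effective: 21 calendar days after Nov 25, 2025 is Dec 16, 2025.

Dec 16, 2025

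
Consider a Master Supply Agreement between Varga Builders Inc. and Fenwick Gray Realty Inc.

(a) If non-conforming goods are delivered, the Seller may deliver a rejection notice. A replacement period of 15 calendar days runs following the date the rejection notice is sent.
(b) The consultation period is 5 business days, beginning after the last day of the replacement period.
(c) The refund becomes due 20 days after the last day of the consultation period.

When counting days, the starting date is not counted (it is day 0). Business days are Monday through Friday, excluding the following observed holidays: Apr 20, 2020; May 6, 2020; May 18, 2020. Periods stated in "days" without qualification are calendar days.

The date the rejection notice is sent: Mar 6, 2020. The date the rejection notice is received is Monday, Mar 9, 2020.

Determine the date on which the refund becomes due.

Adding 15 calendar days to Mar 6, 2020 gives Mar 21, 2020, which is the last day of the replacement period.
The last day of the consultation period: counting 5 business days from Saturday, Mar 21, 2020 (Mar 23, Mar 24, Mar 25, Mar 26, Mar 27, skipping weekends) reaches Friday, Mar 27, 2020.
The date on which the refund becomes due: 20 calendar days after Mar 27, 2020 is Apr 16, 2020.

Apr 16, 2020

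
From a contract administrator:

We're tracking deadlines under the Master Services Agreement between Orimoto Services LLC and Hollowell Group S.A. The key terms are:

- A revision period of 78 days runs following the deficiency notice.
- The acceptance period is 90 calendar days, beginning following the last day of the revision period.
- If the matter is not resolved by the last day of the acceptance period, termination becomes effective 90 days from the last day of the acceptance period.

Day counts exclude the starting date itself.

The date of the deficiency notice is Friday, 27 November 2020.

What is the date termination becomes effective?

12 August 2021

The last day of the revision period: 78 calendar days after 27 November 2020 is 13 February 2021.
The last day of the acceptance period: 90 calendar days after 13 February 2021 is 14 May 2021.
The date termination becomes effective: 14 May 2021 + 90 days = 12 August 2021.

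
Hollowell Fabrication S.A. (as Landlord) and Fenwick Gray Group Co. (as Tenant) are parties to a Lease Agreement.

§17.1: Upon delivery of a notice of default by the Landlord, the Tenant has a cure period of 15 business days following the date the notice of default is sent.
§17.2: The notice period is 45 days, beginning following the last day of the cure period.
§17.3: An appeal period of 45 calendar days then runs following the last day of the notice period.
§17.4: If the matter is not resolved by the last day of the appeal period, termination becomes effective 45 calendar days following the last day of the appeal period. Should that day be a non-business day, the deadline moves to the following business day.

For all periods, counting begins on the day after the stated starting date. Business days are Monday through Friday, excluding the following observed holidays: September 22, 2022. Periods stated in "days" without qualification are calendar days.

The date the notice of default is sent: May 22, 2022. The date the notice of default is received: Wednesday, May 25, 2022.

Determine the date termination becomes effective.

October 24, 2022

From Sunday, May 22, 2022, 15 business days (May 23, May 24, May 25, May 26, …, Jun 8, Jun 9, Jun 10, skipping weekends) brings us to Friday, June 10, 2022, which is the last day of the cure period.
The last day of the notice period: 45 calendar days after June 10, 2022 is July 25, 2022.
The last day of the appeal period: 45 calendar days after July 25, 2022 is September 8, 2022.
The date termination becomes effective: 45 calendar days after September 8, 2022 is October 23, 2022. That falls on a Sunday, so it rolls to the next business day, Monday, October 24, 2022.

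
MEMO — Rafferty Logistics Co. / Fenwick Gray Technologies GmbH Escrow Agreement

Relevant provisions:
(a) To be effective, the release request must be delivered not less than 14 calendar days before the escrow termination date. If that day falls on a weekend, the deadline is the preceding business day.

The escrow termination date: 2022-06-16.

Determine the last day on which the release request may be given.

2022-06-16 minus 14 days is 2022-06-02. That is a Thursday, so no adjustment is needed.

2022-06-02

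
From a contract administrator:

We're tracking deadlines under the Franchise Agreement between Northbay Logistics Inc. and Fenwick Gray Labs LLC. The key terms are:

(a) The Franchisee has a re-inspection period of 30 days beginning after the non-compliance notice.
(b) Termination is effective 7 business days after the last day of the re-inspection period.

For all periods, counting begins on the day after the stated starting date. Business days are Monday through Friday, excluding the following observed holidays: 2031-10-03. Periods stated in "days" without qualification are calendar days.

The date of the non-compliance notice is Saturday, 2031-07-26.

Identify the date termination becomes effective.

The last day of the re-inspection period: 30 calendar days after 2031-07-26 is 2031-08-25.
From Monday, 2031-08-25, 7 business days (Aug 26, Aug 27, Aug 28, Aug 29, Sep 1, Sep 2, Sep 3, skipping weekends) brings us to Wednesday, 2031-09-03, which is the date termination becomes effective.

2031-09-03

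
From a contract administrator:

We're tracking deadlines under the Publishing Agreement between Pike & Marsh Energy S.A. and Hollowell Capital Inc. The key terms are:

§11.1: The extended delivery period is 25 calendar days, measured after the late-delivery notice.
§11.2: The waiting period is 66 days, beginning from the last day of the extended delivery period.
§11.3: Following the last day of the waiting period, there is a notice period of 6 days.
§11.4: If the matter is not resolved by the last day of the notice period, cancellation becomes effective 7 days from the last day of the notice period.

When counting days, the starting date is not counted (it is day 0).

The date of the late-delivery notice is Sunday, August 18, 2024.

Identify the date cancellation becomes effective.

The last day of the extended delivery period: 25 calendar days after August 18, 2024 is September 12, 2024.
The last day of the waiting period: 66 calendar days after September 12, 2024 is November 17, 2024.
Adding 6 calendar days to November 17, 2024 gives November 23, 2024, which is the last day of the notice period.
Adding 7 calendar days to November 23, 2024 gives November 30, 2024, which is the date cancellation becomes effective.

November 30, 2024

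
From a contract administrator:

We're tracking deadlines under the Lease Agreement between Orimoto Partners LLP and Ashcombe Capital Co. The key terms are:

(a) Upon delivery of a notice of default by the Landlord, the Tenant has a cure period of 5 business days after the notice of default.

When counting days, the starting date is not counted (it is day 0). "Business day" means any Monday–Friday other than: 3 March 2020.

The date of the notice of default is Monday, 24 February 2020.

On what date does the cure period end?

2 March 2020

From Monday, 24 February 2020, 5 business days (Feb 25, Feb 26, Feb 27, Feb 28, Mar 2, skipping weekends) brings us to Monday, 2 March 2020, which is the last day of the cure period.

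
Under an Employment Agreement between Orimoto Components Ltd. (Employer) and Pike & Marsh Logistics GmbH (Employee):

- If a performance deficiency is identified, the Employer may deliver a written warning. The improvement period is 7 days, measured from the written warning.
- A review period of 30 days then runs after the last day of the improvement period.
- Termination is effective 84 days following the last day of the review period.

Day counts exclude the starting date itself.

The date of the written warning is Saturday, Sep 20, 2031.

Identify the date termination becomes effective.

Jan 19, 2032

The last day of the improvement period: Sep 20, 2031 + 7 days = Sep 27, 2031.
The last day of the review period: Sep 27, 2031 + 30 days = Oct 27, 2031.
The date termination becomes effective: 84 calendar days after Oct 27, 2031 is Jan 19, 2032.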